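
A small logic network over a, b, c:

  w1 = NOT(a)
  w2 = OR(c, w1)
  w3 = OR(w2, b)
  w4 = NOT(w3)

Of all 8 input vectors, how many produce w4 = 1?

w4 = NOT(w3) must be 1, so w3 = 0.
w3 = OR(w2, b) must be 0, so both w2 = 0 and b = 0.
w2 = OR(c, w1) must be 0, so both c = 0 and w1 = 0.
Satisfying assignments:
  a=1, b=0, c=0

1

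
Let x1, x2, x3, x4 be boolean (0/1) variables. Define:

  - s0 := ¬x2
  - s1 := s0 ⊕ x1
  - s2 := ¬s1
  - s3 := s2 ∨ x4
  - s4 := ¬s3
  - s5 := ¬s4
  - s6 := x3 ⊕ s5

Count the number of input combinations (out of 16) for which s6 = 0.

8

s6 = x3 ⊕ s5 must be 0, so x3 and s5 are equal.
Enumerating the 16 input combinations, 8 give s6 = 0 and 8 give s6 = 1.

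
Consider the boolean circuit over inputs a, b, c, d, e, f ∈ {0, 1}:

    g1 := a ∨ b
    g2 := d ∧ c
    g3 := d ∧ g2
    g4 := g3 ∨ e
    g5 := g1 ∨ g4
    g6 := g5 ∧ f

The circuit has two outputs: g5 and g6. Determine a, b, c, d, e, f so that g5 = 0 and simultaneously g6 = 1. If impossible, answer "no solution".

Across all 64 input combinations, none give both g5 = 0 and g6 = 1.

no solution exists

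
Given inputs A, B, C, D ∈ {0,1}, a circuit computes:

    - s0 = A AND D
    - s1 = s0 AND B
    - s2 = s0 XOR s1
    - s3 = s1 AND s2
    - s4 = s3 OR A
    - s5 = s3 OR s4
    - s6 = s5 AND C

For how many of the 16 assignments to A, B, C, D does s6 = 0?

12

s6 = s5 AND C must be 0, so at least one of s5, C is 0.
Enumerating the 16 input combinations, 12 give s6 = 0 and 4 give s6 = 1.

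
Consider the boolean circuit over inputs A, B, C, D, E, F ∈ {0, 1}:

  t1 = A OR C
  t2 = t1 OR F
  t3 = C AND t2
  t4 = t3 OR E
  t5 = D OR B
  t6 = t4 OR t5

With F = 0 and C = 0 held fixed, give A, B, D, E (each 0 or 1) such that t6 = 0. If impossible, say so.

t6 = t4 OR t5 must be 0, so both t4 = 0 and t5 = 0.
Check with F = 0 and C = 0 and A=1, B=0, D=0, E=0:
t1 = A OR C = 1 OR 0 = 1
t2 = t1 OR F = 1 OR 0 = 1
t3 = C AND t2 = 0 AND 1 = 0
t4 = t3 OR E = 0 OR 0 = 0
t5 = D OR B = 0 OR 0 = 0
t6 = t4 OR t5 = 0 OR 0 = 0
So t6 = 0.

A=1 B=0 D=0 E=0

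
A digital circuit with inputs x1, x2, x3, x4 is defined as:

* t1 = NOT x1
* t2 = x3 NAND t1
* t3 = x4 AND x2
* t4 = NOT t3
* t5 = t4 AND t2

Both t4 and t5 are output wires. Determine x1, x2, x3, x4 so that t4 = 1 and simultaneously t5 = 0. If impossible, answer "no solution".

x1=0 x2=0 x3=1 x4=1

Check with x1=0 x2=0 x3=1 x4=1:
t1 = NOT x1 = NOT 0 = 1
t2 = x3 NAND t1 = 1 NAND 1 = 0
t3 = x4 AND x2 = 1 AND 0 = 0
t4 = NOT t3 = NOT 0 = 1
t5 = t4 AND t2 = 1 AND 0 = 0
So t4 = 1 and t5 = 0.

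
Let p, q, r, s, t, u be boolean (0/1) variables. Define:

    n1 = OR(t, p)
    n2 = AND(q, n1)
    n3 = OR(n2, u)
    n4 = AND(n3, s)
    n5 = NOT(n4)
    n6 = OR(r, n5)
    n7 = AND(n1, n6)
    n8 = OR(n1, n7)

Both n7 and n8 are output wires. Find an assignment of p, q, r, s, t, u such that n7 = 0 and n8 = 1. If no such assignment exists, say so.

Check with p=0, q=1, r=0, s=1, t=1, u=1:
n1 = OR(t, p) = OR(1, 0) = 1
n2 = AND(q, n1) = AND(1, 1) = 1
n3 = OR(n2, u) = OR(1, 1) = 1
n4 = AND(n3, s) = AND(1, 1) = 1
n5 = NOT(n4) = NOT 1 = 0
n6 = OR(r, n5) = OR(0, 0) = 0
n7 = AND(n1, n6) = AND(1, 0) = 0
n8 = OR(n1, n7) = OR(1, 0) = 1
So n7 = 0 and n8 = 1.

p=0, q=1, r=0, s=1, t=1, u=1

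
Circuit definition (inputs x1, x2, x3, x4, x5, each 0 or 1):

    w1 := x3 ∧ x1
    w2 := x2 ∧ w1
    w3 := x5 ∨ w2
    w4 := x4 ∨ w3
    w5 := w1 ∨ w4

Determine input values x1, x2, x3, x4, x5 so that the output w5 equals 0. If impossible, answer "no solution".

w5 = w1 ∨ w4 must be 0, so both w1 = 0 and w4 = 0.
w1 = x3 ∧ x1 must be 0, so at least one of x3, x1 is 0.
Check with x1=1, x2=1, x3=0, x4=0, x5=0:
w1 = x3 ∧ x1 = 0 ∧ 1 = 0
w2 = x2 ∧ w1 = 1 ∧ 0 = 0
w3 = x5 ∨ w2 = 0 ∨ 0 = 0
w4 = x4 ∨ w3 = 0 ∨ 0 = 0
w5 = w1 ∨ w4 = 0 ∨ 0 = 0
So w5 = 0 as required.

x1=1, x2=1, x3=0, x4=0, x5=0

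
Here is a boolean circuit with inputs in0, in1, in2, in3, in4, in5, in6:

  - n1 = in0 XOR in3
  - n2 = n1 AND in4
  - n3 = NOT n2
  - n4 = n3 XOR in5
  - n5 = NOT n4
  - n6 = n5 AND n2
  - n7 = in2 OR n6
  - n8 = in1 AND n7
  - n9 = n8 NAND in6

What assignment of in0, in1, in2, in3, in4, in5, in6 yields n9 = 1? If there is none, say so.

in0=1 in1=1 in2=0 in3=1 in4=0 in5=1 in6=1

Check with in0=1 in1=1 in2=0 in3=1 in4=0 in5=1 in6=1:
n1 = in0 XOR in3 = 1 XOR 1 = 0
n2 = n1 AND in4 = 0 AND 0 = 0
n3 = NOT n2 = NOT 0 = 1
n4 = n3 XOR in5 = 1 XOR 1 = 0
n5 = NOT n4 = NOT 0 = 1
n6 = n5 AND n2 = 1 AND 0 = 0
n7 = in2 OR n6 = 0 OR 0 = 0
n8 = in1 AND n7 = 1 AND 0 = 0
n9 = n8 NAND in6 = 0 NAND 1 = 1
So n9 = 1 as required.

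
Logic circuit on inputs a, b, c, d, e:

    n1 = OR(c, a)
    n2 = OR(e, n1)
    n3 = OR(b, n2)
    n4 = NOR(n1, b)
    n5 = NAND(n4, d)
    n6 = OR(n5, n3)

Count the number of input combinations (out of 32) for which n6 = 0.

n6 = OR(n5, n3) must be 0, so both n5 = 0 and n3 = 0.
n5 = NAND(n4, d) must be 0, so both n4 = 1 and d = 1.
Satisfying assignments:
  a=0, b=0, c=0, d=1, e=0

1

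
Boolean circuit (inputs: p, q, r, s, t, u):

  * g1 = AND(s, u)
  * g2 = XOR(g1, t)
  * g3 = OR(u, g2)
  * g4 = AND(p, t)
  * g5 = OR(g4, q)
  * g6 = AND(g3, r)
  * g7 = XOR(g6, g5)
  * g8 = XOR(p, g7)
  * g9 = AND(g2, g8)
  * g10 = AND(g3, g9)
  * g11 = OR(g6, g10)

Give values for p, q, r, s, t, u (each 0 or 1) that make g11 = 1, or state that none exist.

p=0, q=1, r=0, s=1, t=0, u=1

Check with p=0, q=1, r=0, s=1, t=0, u=1:
g1 = AND(s, u) = AND(1, 1) = 1
g2 = XOR(g1, t) = XOR(1, 0) = 1
g3 = OR(u, g2) = OR(1, 1) = 1
g4 = AND(p, t) = AND(0, 0) = 0
g5 = OR(g4, q) = OR(0, 1) = 1
g6 = AND(g3, r) = AND(1, 0) = 0
g7 = XOR(g6, g5) = XOR(0, 1) = 1
g8 = XOR(p, g7) = XOR(0, 1) = 1
g9 = AND(g2, g8) = AND(1, 1) = 1
g10 = AND(g3, g9) = AND(1, 1) = 1
g11 = OR(g6, g10) = OR(0, 1) = 1
So g11 = 1 as required.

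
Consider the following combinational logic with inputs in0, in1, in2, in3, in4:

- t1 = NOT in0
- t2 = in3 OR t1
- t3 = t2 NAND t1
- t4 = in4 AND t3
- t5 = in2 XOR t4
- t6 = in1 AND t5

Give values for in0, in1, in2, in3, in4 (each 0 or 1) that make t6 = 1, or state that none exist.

t6 = in1 AND t5 must be 1, so both in1 = 1 and t5 = 1.
t5 = in2 XOR t4 must be 1, so in2 and t4 differ.
Check with in0=0, in1=1, in2=1, in3=0, in4=1:
t1 = NOT in0 = NOT 0 = 1
t2 = in3 OR t1 = 0 OR 1 = 1
t3 = t2 NAND t1 = 1 NAND 1 = 0
t4 = in4 AND t3 = 1 AND 0 = 0
t5 = in2 XOR t4 = 1 XOR 0 = 1
t6 = in1 AND t5 = 1 AND 1 = 1
So t6 = 1 as required.

in0=0, in1=1, in2=1, in3=0, in4=1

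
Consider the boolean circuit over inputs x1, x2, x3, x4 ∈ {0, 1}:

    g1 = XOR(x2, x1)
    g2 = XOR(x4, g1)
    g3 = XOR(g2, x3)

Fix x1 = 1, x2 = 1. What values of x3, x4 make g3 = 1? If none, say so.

g3 = XOR(g2, x3) must be 1, so g2 and x3 differ.
Check with x1 = 1, x2 = 1 and x3=1, x4=0:
g1 = XOR(x2, x1) = XOR(1, 1) = 0
g2 = XOR(x4, g1) = XOR(0, 0) = 0
g3 = XOR(g2, x3) = XOR(0, 1) = 1
So g3 = 1.

x3=1, x4=0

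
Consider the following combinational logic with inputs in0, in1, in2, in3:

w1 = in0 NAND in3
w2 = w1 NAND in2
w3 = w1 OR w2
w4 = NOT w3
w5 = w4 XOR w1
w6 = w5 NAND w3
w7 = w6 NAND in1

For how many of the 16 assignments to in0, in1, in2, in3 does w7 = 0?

w7 = w6 NAND in1 must be 0, so both w6 = 1 and in1 = 1.
w6 = w5 NAND w3 must be 1, so at least one of w5, w3 is 0.
Satisfying assignments:
  in0=1, in1=1, in2=0, in3=1
  in0=1, in1=1, in2=1, in3=1

2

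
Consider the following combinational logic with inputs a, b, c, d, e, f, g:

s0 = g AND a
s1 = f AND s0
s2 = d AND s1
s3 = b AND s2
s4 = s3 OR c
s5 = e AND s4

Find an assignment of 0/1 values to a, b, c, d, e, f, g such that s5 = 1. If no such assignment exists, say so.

a=1 b=1 c=1 d=0 e=1 f=1 g=0

s5 = e AND s4 must be 1, so both e = 1 and s4 = 1.
s4 = s3 OR c must be 1, so at least one of s3, c is 1.
Check with a=1 b=1 c=1 d=0 e=1 f=1 g=0:
s0 = g AND a = 0 AND 1 = 0
s1 = f AND s0 = 1 AND 0 = 0
s2 = d AND s1 = 0 AND 0 = 0
s3 = b AND s2 = 1 AND 0 = 0
s4 = s3 OR c = 0 OR 1 = 1
s5 = e AND s4 = 1 AND 1 = 1
So s5 = 1 as required.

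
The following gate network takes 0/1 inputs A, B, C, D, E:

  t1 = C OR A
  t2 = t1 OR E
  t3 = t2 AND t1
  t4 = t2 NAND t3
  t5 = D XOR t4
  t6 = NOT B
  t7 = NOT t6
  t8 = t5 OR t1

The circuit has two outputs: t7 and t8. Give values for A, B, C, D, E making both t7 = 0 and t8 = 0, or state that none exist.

A=0, B=0, C=0, D=1, E=1

Check with A=0, B=0, C=0, D=1, E=1:
t1 = C OR A = 0 OR 0 = 0
t2 = t1 OR E = 0 OR 1 = 1
t3 = t2 AND t1 = 1 AND 0 = 0
t4 = t2 NAND t3 = 1 NAND 0 = 1
t5 = D XOR t4 = 1 XOR 1 = 0
t6 = NOT B = NOT 0 = 1
t7 = NOT t6 = NOT 1 = 0
t8 = t5 OR t1 = 0 OR 0 = 0
So t7 = 0 and t8 = 0.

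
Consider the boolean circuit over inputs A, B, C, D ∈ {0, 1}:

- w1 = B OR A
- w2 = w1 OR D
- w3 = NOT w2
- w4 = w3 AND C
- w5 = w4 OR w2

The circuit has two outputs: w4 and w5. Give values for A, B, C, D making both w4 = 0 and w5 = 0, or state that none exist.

Check with A=0, B=0, C=0, D=0:
w1 = B OR A = 0 OR 0 = 0
w2 = w1 OR D = 0 OR 0 = 0
w3 = NOT w2 = NOT 0 = 1
w4 = w3 AND C = 1 AND 0 = 0
w5 = w4 OR w2 = 0 OR 0 = 0
So w4 = 0 and w5 = 0.

A=0, B=0, C=0, D=0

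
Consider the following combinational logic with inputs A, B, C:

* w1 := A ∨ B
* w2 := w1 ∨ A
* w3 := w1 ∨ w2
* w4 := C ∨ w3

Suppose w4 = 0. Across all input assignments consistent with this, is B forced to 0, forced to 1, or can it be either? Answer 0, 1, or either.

0

w4 = C ∨ w3 must be 0, so both C = 0 and w3 = 0.
w3 = w1 ∨ w2 must be 0, so both w1 = 0 and w2 = 0.
Every assignment with w4 = 0 has B = 0; there are 1 such assignment(s).
  A=0, B=0, C=0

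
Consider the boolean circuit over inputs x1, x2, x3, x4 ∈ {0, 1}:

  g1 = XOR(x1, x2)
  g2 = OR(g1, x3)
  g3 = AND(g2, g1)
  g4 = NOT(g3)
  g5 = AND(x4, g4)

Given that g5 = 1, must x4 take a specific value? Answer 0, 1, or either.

1

g5 = AND(x4, g4) must be 1, so both x4 = 1 and g4 = 1.
g4 = NOT(g3) must be 1, so g3 = 0.
g3 = AND(g2, g1) must be 0, so at least one of g2, g1 is 0.
Every assignment with g5 = 1 has x4 = 1; there are 4 such assignment(s).
  x1=0, x2=0, x3=0, x4=1
  x1=0, x2=0, x3=1, x4=1
  x1=1, x2=1, x3=0, x4=1
  x1=1, x2=1, x3=1, x4=1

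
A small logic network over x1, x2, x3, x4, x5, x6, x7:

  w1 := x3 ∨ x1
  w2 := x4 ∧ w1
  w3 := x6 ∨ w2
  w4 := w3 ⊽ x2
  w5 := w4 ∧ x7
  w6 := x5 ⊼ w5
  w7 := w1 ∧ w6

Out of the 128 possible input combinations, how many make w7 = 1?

93

w7 = w1 ∧ w6 must be 1, so both w1 = 1 and w6 = 1.
w1 = x3 ∨ x1 must be 1, so at least one of x3, x1 is 1.
Enumerating the 128 input combinations, 93 give w7 = 1 and 35 give w7 = 0.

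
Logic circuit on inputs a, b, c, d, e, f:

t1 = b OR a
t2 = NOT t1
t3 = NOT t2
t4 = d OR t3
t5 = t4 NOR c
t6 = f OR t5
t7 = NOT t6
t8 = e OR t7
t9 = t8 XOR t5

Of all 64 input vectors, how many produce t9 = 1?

t9 = t8 XOR t5 must be 1, so t8 and t5 differ.
Enumerating the 64 input combinations, 47 give t9 = 1 and 17 give t9 = 0.

47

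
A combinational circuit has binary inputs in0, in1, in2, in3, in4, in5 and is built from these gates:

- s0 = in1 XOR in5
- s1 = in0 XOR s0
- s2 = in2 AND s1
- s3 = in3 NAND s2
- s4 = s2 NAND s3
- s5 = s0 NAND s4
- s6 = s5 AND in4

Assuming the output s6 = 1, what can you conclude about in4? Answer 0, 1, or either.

s6 = s5 AND in4 must be 1, so both s5 = 1 and in4 = 1.
s5 = s0 NAND s4 must be 1, so at least one of s0, s4 is 0.
Every assignment with s6 = 1 has in4 = 1; there are 18 such assignment(s).

1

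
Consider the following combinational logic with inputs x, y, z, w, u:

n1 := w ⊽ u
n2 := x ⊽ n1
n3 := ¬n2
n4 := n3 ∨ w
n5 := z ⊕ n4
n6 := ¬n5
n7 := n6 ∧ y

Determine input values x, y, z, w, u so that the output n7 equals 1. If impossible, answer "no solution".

x=1, y=1, z=1, w=1, u=0

Check with x=1, y=1, z=1, w=1, u=0:
n1 = w ⊽ u = 1 ⊽ 0 = 0
n2 = x ⊽ n1 = 1 ⊽ 0 = 0
n3 = ¬n2 = ¬0 = 1
n4 = n3 ∨ w = 1 ∨ 1 = 1
n5 = z ⊕ n4 = 1 ⊕ 1 = 0
n6 = ¬n5 = ¬0 = 1
n7 = n6 ∧ y = 1 ∧ 1 = 1
So n7 = 1 as required.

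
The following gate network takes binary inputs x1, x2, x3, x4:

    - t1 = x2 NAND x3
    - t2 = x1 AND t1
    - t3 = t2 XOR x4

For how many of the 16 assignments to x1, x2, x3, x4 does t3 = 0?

8

t3 = t2 XOR x4 must be 0, so t2 and x4 are equal.
Enumerating the 16 input combinations, 8 give t3 = 0 and 8 give t3 = 1.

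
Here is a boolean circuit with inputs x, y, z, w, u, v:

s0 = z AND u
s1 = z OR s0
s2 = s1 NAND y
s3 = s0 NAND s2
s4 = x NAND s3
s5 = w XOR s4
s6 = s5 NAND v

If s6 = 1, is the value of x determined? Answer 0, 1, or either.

Both values of x occur among assignments with s6 = 1:
  x=0: x=0, y=0, z=0, w=0, u=0, v=0
  x=1: x=1, y=0, z=0, w=0, u=0, v=0

either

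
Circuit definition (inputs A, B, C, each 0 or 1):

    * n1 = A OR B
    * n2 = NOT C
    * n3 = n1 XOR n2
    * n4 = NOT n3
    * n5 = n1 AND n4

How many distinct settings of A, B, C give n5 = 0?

n5 = n1 AND n4 must be 0, so at least one of n1, n4 is 0.
Enumerating the 8 input combinations, 5 give n5 = 0 and 3 give n5 = 1.

5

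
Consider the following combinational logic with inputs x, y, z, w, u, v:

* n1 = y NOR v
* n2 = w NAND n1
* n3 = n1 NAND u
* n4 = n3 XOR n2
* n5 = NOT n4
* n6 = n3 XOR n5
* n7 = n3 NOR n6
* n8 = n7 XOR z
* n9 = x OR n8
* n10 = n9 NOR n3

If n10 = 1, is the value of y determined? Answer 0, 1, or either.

0

n10 = n9 NOR n3 must be 1, so both n9 = 0 and n3 = 0.
n9 = x OR n8 must be 0, so both x = 0 and n8 = 0.
n3 = n1 NAND u must be 0, so both n1 = 1 and u = 1.
Every assignment with n10 = 1 has y = 0; there are 2 such assignment(s).
  x=0, y=0, z=0, w=1, u=1, v=0
  x=0, y=0, z=1, w=0, u=1, v=0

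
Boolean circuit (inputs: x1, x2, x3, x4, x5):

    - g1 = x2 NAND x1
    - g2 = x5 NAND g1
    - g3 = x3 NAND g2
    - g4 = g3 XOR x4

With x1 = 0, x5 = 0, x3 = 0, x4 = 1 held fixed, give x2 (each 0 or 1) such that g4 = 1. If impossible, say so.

no solution exists

With x1 = 0, x5 = 0, x3 = 0, x4 = 1 fixed, none of the 2 settings of x2 give g4 = 1.
For example, with x2=1:
g1 = x2 NAND x1 = 1 NAND 0 = 1
g2 = x5 NAND g1 = 0 NAND 1 = 1
g3 = x3 NAND g2 = 0 NAND 1 = 1
g4 = g3 XOR x4 = 1 XOR 1 = 0
giving g4 = 0 ≠ 1.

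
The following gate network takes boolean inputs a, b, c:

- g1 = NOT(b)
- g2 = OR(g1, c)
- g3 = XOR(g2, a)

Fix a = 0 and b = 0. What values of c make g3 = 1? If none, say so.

g3 = XOR(g2, a) must be 1, so g2 and a differ.
Check with a = 0 and b = 0 and c=1:
g1 = NOT(b) = NOT 0 = 1
g2 = OR(g1, c) = OR(1, 1) = 1
g3 = XOR(g2, a) = XOR(1, 0) = 1
So g3 = 1.

c=1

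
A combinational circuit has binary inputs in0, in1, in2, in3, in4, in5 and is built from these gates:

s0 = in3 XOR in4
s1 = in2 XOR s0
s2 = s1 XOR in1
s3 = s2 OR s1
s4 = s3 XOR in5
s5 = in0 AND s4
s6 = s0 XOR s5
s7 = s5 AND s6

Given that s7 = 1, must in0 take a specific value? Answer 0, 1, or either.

s7 = s5 AND s6 must be 1, so both s5 = 1 and s6 = 1.
s5 = in0 AND s4 must be 1, so both in0 = 1 and s4 = 1.
Every assignment with s7 = 1 has in0 = 1; there are 8 such assignment(s).

1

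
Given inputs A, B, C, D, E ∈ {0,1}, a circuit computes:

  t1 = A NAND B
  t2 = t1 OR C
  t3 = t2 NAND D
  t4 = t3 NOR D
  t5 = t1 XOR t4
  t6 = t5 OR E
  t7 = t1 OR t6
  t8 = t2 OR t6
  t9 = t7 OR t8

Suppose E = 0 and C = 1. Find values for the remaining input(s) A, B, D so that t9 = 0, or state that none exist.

no solution exists

With E = 0 and C = 1 fixed, none of the 8 settings of A, B, D give t9 = 0.
For example, with A=0, B=1, D=0:
t1 = A NAND B = 0 NAND 1 = 1
t2 = t1 OR C = 1 OR 1 = 1
t3 = t2 NAND D = 1 NAND 0 = 1
t4 = t3 NOR D = 1 NOR 0 = 0
t5 = t1 XOR t4 = 1 XOR 0 = 1
t6 = t5 OR E = 1 OR 0 = 1
t7 = t1 OR t6 = 1 OR 1 = 1
t8 = t2 OR t6 = 1 OR 1 = 1
t9 = t7 OR t8 = 1 OR 1 = 1
giving t9 = 1 ≠ 0.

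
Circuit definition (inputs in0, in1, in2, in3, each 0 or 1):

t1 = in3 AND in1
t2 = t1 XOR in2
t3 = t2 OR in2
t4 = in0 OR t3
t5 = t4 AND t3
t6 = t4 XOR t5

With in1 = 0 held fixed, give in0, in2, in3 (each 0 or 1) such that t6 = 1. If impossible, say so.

t6 = t4 XOR t5 must be 1, so t4 and t5 differ.
Check with in1 = 0 and in0=1, in2=0, in3=1:
t1 = in3 AND in1 = 1 AND 0 = 0
t2 = t1 XOR in2 = 0 XOR 0 = 0
t3 = t2 OR in2 = 0 OR 0 = 0
t4 = in0 OR t3 = 1 OR 0 = 1
t5 = t4 AND t3 = 1 AND 0 = 0
t6 = t4 XOR t5 = 1 XOR 0 = 1
So t6 = 1.

in0=1, in2=0, in3=1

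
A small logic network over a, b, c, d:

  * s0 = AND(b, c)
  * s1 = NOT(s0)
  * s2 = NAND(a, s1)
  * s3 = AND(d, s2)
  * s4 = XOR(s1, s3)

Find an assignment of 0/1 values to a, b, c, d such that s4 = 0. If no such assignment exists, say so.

a=0, b=1, c=0, d=1

Check with a=0, b=1, c=0, d=1:
s0 = AND(b, c) = AND(1, 0) = 0
s1 = NOT(s0) = NOT 0 = 1
s2 = NAND(a, s1) = NAND(0, 1) = 1
s3 = AND(d, s2) = AND(1, 1) = 1
s4 = XOR(s1, s3) = XOR(1, 1) = 0
So s4 = 0 as required.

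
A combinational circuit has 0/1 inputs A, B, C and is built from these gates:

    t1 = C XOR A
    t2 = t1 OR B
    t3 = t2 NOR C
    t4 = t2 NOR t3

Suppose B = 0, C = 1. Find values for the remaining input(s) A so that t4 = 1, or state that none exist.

t4 = t2 NOR t3 must be 1, so both t2 = 0 and t3 = 0.
Check with B = 0, C = 1 and A=1:
t1 = C XOR A = 1 XOR 1 = 0
t2 = t1 OR B = 0 OR 0 = 0
t3 = t2 NOR C = 0 NOR 1 = 0
t4 = t2 NOR t3 = 0 NOR 0 = 1
So t4 = 1.

A=1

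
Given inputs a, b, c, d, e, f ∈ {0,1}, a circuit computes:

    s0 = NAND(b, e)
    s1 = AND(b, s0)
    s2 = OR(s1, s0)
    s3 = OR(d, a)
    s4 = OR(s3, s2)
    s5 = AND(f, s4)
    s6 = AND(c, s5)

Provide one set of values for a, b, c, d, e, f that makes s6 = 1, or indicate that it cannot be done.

s6 = AND(c, s5) must be 1, so both c = 1 and s5 = 1.
s5 = AND(f, s4) must be 1, so both f = 1 and s4 = 1.
Check with a=0 b=1 c=1 d=1 e=0 f=1:
s0 = NAND(b, e) = NAND(1, 0) = 1
s1 = AND(b, s0) = AND(1, 1) = 1
s2 = OR(s1, s0) = OR(1, 1) = 1
s3 = OR(d, a) = OR(1, 0) = 1
s4 = OR(s3, s2) = OR(1, 1) = 1
s5 = AND(f, s4) = AND(1, 1) = 1
s6 = AND(c, s5) = AND(1, 1) = 1
So s6 = 1 as required.

a=0 b=1 c=1 d=1 e=0 f=1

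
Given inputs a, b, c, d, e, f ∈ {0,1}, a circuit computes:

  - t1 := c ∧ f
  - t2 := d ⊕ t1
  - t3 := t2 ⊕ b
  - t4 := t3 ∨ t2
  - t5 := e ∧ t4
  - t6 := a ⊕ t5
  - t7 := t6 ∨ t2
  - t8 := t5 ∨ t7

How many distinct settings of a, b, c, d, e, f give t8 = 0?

12

t8 = t5 ∨ t7 must be 0, so both t5 = 0 and t7 = 0.
Enumerating the 64 input combinations, 12 give t8 = 0 and 52 give t8 = 1.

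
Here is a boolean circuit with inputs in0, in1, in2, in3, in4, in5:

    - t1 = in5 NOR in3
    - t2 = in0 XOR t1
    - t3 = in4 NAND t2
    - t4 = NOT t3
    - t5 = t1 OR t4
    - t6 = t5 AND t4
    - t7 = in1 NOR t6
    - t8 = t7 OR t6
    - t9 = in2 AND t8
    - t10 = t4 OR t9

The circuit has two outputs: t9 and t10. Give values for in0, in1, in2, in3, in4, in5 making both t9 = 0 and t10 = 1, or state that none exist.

in0=1, in1=1, in2=0, in3=1, in4=1, in5=0

Check with in0=1, in1=1, in2=0, in3=1, in4=1, in5=0:
t1 = in5 NOR in3 = 0 NOR 1 = 0
t2 = in0 XOR t1 = 1 XOR 0 = 1
t3 = in4 NAND t2 = 1 NAND 1 = 0
t4 = NOT t3 = NOT 0 = 1
t5 = t1 OR t4 = 0 OR 1 = 1
t6 = t5 AND t4 = 1 AND 1 = 1
t7 = in1 NOR t6 = 1 NOR 1 = 0
t8 = t7 OR t6 = 0 OR 1 = 1
t9 = in2 AND t8 = 0 AND 1 = 0
t10 = t4 OR t9 = 1 OR 0 = 1
So t9 = 0 and t10 = 1.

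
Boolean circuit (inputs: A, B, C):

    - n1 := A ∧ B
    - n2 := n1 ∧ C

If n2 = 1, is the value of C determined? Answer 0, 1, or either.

1

n2 = n1 ∧ C must be 1, so both n1 = 1 and C = 1.
n1 = A ∧ B must be 1, so both A = 1 and B = 1.
Every assignment with n2 = 1 has C = 1; there are 1 such assignment(s).
  A=1, B=1, C=1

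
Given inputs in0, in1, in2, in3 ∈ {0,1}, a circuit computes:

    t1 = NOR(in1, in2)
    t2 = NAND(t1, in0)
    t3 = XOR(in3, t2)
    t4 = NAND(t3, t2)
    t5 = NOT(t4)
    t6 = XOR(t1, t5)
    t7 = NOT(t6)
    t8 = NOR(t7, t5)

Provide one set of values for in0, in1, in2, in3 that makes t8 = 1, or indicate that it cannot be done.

t8 = NOR(t7, t5) must be 1, so both t7 = 0 and t5 = 0.
t7 = NOT(t6) must be 0, so t6 = 1.
Check with in0=1, in1=0, in2=0, in3=1:
t1 = NOR(in1, in2) = NOR(0, 0) = 1
t2 = NAND(t1, in0) = NAND(1, 1) = 0
t3 = XOR(in3, t2) = XOR(1, 0) = 1
t4 = NAND(t3, t2) = NAND(1, 0) = 1
t5 = NOT(t4) = NOT 1 = 0
t6 = XOR(t1, t5) = XOR(1, 0) = 1
t7 = NOT(t6) = NOT 1 = 0
t8 = NOR(t7, t5) = NOR(0, 0) = 1
So t8 = 1 as required.

in0=1, in1=0, in2=0, in3=1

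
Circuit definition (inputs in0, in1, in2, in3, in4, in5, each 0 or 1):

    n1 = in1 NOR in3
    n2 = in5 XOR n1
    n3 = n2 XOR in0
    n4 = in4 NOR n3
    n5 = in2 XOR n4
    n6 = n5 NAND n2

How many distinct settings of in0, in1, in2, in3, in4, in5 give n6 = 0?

16

n6 = n5 NAND n2 must be 0, so both n5 = 1 and n2 = 1.
n5 = in2 XOR n4 must be 1, so in2 and n4 differ.
Enumerating the 64 input combinations, 16 give n6 = 0 and 48 give n6 = 1.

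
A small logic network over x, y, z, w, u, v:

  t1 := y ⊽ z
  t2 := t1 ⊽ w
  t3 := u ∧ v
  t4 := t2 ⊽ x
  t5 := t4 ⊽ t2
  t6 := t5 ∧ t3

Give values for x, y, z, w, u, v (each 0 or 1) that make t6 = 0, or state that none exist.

t6 = t5 ∧ t3 must be 0, so at least one of t5, t3 is 0.
Check with x=1, y=0, z=1, w=0, u=0, v=1:
t1 = y ⊽ z = 0 ⊽ 1 = 0
t2 = t1 ⊽ w = 0 ⊽ 0 = 1
t3 = u ∧ v = 0 ∧ 1 = 0
t4 = t2 ⊽ x = 1 ⊽ 1 = 0
t5 = t4 ⊽ t2 = 0 ⊽ 1 = 0
t6 = t5 ∧ t3 = 0 ∧ 0 = 0
So t6 = 0 as required.

x=1, y=0, z=1, w=0, u=0, v=1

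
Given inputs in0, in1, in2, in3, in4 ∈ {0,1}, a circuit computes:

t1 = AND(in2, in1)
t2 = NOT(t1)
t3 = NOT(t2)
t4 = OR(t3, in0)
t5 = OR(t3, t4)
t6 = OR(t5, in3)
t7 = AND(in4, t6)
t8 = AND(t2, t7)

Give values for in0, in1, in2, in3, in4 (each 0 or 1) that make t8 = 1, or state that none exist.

Check with in0=1, in1=1, in2=0, in3=1, in4=1:
t1 = AND(in2, in1) = AND(0, 1) = 0
t2 = NOT(t1) = NOT 0 = 1
t3 = NOT(t2) = NOT 1 = 0
t4 = OR(t3, in0) = OR(0, 1) = 1
t5 = OR(t3, t4) = OR(0, 1) = 1
t6 = OR(t5, in3) = OR(1, 1) = 1
t7 = AND(in4, t6) = AND(1, 1) = 1
t8 = AND(t2, t7) = AND(1, 1) = 1
So t8 = 1 as required.

in0=1, in1=1, in2=0, in3=1, in4=1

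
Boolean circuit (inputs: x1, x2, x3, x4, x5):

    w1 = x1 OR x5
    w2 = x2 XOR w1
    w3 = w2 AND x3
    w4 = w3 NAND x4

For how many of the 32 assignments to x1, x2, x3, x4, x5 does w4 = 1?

28

w4 = w3 NAND x4 must be 1, so at least one of w3, x4 is 0.
Enumerating the 32 input combinations, 28 give w4 = 1 and 4 give w4 = 0.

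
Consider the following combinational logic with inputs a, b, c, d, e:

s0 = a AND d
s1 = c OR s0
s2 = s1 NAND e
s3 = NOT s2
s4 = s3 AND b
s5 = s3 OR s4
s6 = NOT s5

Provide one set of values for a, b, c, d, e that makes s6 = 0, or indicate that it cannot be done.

Check with a=1 b=0 c=1 d=0 e=1:
s0 = a AND d = 1 AND 0 = 0
s1 = c OR s0 = 1 OR 0 = 1
s2 = s1 NAND e = 1 NAND 1 = 0
s3 = NOT s2 = NOT 0 = 1
s4 = s3 AND b = 1 AND 0 = 0
s5 = s3 OR s4 = 1 OR 0 = 1
s6 = NOT s5 = NOT 1 = 0
So s6 = 0 as required.

a=1 b=0 c=1 d=0 e=1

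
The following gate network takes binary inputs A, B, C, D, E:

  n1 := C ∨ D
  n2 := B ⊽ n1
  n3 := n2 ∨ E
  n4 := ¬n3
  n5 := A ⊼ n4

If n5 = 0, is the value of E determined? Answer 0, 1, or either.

0

n5 = A ⊼ n4 must be 0, so both A = 1 and n4 = 1.
n4 = ¬n3 must be 1, so n3 = 0.
n3 = n2 ∨ E must be 0, so both n2 = 0 and E = 0.
Every assignment with n5 = 0 has E = 0; there are 7 such assignment(s).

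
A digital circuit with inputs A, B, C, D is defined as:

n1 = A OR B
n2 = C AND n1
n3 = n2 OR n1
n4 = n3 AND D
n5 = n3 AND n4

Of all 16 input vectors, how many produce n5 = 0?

n5 = n3 AND n4 must be 0, so at least one of n3, n4 is 0.
Enumerating the 16 input combinations, 10 give n5 = 0 and 6 give n5 = 1.

10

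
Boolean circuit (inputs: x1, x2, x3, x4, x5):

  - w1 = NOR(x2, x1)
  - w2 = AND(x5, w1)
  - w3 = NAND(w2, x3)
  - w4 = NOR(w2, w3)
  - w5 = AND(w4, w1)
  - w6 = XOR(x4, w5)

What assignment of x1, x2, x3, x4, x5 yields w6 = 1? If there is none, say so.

w6 = XOR(x4, w5) must be 1, so x4 and w5 differ.
Check with x1=1, x2=0, x3=0, x4=1, x5=0:
w1 = NOR(x2, x1) = NOR(0, 1) = 0
w2 = AND(x5, w1) = AND(0, 0) = 0
w3 = NAND(w2, x3) = NAND(0, 0) = 1
w4 = NOR(w2, w3) = NOR(0, 1) = 0
w5 = AND(w4, w1) = AND(0, 0) = 0
w6 = XOR(x4, w5) = XOR(1, 0) = 1
So w6 = 1 as required.

x1=1, x2=0, x3=0, x4=1, x5=0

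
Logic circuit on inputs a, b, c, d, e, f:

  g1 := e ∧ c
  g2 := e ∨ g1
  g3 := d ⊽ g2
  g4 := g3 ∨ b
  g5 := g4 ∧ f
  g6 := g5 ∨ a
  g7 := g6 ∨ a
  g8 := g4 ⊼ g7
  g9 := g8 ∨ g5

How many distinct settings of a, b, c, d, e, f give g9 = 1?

54

g9 = g8 ∨ g5 must be 1, so at least one of g8, g5 is 1.
Enumerating the 64 input combinations, 54 give g9 = 1 and 10 give g9 = 0.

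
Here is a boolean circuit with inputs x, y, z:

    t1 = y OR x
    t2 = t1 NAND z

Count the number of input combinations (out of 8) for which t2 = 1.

5

t2 = t1 NAND z must be 1, so at least one of t1, z is 0.
Enumerating the 8 input combinations, 5 give t2 = 1 and 3 give t2 = 0.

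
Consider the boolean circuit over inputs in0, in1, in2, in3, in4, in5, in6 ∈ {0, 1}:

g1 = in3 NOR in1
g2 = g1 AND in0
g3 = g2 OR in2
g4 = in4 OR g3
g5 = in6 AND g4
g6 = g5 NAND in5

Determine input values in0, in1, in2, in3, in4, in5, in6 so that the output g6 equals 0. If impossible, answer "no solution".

Check with in0=1, in1=1, in2=0, in3=1, in4=1, in5=1, in6=1:
g1 = in3 NOR in1 = 1 NOR 1 = 0
g2 = g1 AND in0 = 0 AND 1 = 0
g3 = g2 OR in2 = 0 OR 0 = 0
g4 = in4 OR g3 = 1 OR 0 = 1
g5 = in6 AND g4 = 1 AND 1 = 1
g6 = g5 NAND in5 = 1 NAND 1 = 0
So g6 = 0 as required.

in0=1, in1=1, in2=0, in3=1, in4=1, in5=1, in6=1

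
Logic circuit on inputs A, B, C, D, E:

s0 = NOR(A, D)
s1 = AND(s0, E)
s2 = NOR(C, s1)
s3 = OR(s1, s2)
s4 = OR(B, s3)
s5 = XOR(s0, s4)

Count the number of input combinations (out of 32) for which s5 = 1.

19

s5 = XOR(s0, s4) must be 1, so s0 and s4 differ.
Enumerating the 32 input combinations, 19 give s5 = 1 and 13 give s5 = 0.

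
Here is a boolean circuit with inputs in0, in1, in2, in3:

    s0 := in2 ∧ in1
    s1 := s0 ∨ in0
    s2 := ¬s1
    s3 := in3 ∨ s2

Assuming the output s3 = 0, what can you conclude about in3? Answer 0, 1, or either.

0

s3 = in3 ∨ s2 must be 0, so both in3 = 0 and s2 = 0.
s2 = ¬s1 must be 0, so s1 = 1.
s1 = s0 ∨ in0 must be 1, so at least one of s0, in0 is 1.
Every assignment with s3 = 0 has in3 = 0; there are 5 such assignment(s).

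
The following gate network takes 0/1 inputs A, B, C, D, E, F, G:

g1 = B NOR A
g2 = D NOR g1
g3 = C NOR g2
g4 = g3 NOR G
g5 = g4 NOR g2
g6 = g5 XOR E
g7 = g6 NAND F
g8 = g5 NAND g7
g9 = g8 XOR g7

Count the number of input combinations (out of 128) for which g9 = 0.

51

g9 = g8 XOR g7 must be 0, so g8 and g7 are equal.
Enumerating the 128 input combinations, 51 give g9 = 0 and 77 give g9 = 1.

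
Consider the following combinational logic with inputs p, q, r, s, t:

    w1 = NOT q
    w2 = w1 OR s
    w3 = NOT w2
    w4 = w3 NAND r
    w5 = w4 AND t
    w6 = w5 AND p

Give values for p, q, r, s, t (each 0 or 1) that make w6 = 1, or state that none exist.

p=1, q=0, r=0, s=0, t=1

w6 = w5 AND p must be 1, so both w5 = 1 and p = 1.
Check with p=1, q=0, r=0, s=0, t=1:
w1 = NOT q = NOT 0 = 1
w2 = w1 OR s = 1 OR 0 = 1
w3 = NOT w2 = NOT 1 = 0
w4 = w3 NAND r = 0 NAND 0 = 1
w5 = w4 AND t = 1 AND 1 = 1
w6 = w5 AND p = 1 AND 1 = 1
So w6 = 1 as required.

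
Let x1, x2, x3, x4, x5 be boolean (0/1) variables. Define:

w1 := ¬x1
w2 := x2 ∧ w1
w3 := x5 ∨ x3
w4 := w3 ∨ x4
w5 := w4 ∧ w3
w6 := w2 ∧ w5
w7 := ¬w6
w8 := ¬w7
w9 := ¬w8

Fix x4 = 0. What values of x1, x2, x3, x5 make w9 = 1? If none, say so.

Check with x4 = 0 and x1=1, x2=1, x3=1, x5=0:
w1 = ¬x1 = ¬1 = 0
w2 = x2 ∧ w1 = 1 ∧ 0 = 0
w3 = x5 ∨ x3 = 0 ∨ 1 = 1
w4 = w3 ∨ x4 = 1 ∨ 0 = 1
w5 = w4 ∧ w3 = 1 ∧ 1 = 1
w6 = w2 ∧ w5 = 0 ∧ 1 = 0
w7 = ¬w6 = ¬0 = 1
w8 = ¬w7 = ¬1 = 0
w9 = ¬w8 = ¬0 = 1
So w9 = 1.

x1=1, x2=1, x3=1, x5=0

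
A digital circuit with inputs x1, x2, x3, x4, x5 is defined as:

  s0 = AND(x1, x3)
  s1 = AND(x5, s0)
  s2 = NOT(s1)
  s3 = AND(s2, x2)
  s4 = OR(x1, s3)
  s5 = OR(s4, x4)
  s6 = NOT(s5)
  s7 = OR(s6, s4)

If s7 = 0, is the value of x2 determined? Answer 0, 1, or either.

0

s7 = OR(s6, s4) must be 0, so both s6 = 0 and s4 = 0.
s6 = NOT(s5) must be 0, so s5 = 1.
Every assignment with s7 = 0 has x2 = 0; there are 4 such assignment(s).
  x1=0, x2=0, x3=0, x4=1, x5=0
  x1=0, x2=0, x3=0, x4=1, x5=1
  x1=0, x2=0, x3=1, x4=1, x5=0
  x1=0, x2=0, x3=1, x4=1, x5=1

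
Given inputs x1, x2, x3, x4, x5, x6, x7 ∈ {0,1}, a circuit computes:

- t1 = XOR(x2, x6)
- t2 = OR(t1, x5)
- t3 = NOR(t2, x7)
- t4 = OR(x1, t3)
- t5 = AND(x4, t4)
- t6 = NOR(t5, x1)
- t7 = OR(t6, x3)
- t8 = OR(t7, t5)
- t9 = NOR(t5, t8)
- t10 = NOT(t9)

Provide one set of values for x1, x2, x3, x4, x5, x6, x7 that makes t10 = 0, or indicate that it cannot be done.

t10 = NOT(t9) must be 0, so t9 = 1.
Check with x1=1 x2=0 x3=0 x4=0 x5=0 x6=0 x7=1:
t1 = XOR(x2, x6) = XOR(0, 0) = 0
t2 = OR(t1, x5) = OR(0, 0) = 0
t3 = NOR(t2, x7) = NOR(0, 1) = 0
t4 = OR(x1, t3) = OR(1, 0) = 1
t5 = AND(x4, t4) = AND(0, 1) = 0
t6 = NOR(t5, x1) = NOR(0, 1) = 0
t7 = OR(t6, x3) = OR(0, 0) = 0
t8 = OR(t7, t5) = OR(0, 0) = 0
t9 = NOR(t5, t8) = NOR(0, 0) = 1
t10 = NOT(t9) = NOT 1 = 0
So t10 = 0 as required.

x1=1 x2=0 x3=0 x4=0 x5=0 x6=0 x7=1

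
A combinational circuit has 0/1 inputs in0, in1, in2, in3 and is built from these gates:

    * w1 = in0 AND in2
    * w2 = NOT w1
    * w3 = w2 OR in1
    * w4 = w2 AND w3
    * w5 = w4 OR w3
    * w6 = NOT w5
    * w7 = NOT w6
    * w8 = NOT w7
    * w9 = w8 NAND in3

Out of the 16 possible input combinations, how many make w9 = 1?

15

w9 = w8 NAND in3 must be 1, so at least one of w8, in3 is 0.
Enumerating the 16 input combinations, 15 give w9 = 1 and 1 give w9 = 0.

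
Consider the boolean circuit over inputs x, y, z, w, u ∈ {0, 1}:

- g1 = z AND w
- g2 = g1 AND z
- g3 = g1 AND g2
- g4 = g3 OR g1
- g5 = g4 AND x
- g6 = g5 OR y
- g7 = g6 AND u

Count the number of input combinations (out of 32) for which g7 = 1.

g7 = g6 AND u must be 1, so both g6 = 1 and u = 1.
g6 = g5 OR y must be 1, so at least one of g5, y is 1.
Enumerating the 32 input combinations, 9 give g7 = 1 and 23 give g7 = 0.

9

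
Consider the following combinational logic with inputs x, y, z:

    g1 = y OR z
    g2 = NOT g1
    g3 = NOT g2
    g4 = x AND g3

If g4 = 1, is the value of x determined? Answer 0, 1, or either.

g4 = x AND g3 must be 1, so both x = 1 and g3 = 1.
g3 = NOT g2 must be 1, so g2 = 0.
Every assignment with g4 = 1 has x = 1; there are 3 such assignment(s).
  x=1, y=0, z=1
  x=1, y=1, z=0
  x=1, y=1, z=1

1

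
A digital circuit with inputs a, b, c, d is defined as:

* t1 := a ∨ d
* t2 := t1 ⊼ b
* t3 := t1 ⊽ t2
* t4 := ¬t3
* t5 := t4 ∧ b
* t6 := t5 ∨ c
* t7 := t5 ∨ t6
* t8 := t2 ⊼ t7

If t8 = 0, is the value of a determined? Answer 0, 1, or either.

Both values of a occur among assignments with t8 = 0:
  a=0: a=0, b=0, c=1, d=0
  a=1: a=1, b=0, c=1, d=0

either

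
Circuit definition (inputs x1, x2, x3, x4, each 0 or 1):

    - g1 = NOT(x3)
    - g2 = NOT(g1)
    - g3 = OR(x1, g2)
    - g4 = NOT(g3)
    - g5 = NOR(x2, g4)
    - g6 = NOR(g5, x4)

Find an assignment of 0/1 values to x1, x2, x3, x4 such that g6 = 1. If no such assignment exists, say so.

g6 = NOR(g5, x4) must be 1, so both g5 = 0 and x4 = 0.
g5 = NOR(x2, g4) must be 0, so at least one of x2, g4 is 1.
Check with x1=0, x2=1, x3=1, x4=0:
g1 = NOT(x3) = NOT 1 = 0
g2 = NOT(g1) = NOT 0 = 1
g3 = OR(x1, g2) = OR(0, 1) = 1
g4 = NOT(g3) = NOT 1 = 0
g5 = NOR(x2, g4) = NOR(1, 0) = 0
g6 = NOR(g5, x4) = NOR(0, 0) = 1
So g6 = 1 as required.

x1=0, x2=1, x3=1, x4=0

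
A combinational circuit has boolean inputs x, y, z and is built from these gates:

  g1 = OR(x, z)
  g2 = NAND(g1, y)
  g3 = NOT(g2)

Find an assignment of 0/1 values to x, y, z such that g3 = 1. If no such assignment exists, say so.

x=1 y=1 z=0

g3 = NOT(g2) must be 1, so g2 = 0.
g2 = NAND(g1, y) must be 0, so both g1 = 1 and y = 1.
g1 = OR(x, z) must be 1, so at least one of x, z is 1.
Check with x=1 y=1 z=0:
g1 = OR(x, z) = OR(1, 0) = 1
g2 = NAND(g1, y) = NAND(1, 1) = 0
g3 = NOT(g2) = NOT 0 = 1
So g3 = 1 as required.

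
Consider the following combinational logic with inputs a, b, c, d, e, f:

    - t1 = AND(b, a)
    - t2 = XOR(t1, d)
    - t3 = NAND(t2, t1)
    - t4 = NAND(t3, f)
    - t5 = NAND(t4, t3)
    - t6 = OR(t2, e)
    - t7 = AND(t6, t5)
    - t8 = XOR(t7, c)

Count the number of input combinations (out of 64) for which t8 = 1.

32

t8 = XOR(t7, c) must be 1, so t7 and c differ.
Enumerating the 64 input combinations, 32 give t8 = 1 and 32 give t8 = 0.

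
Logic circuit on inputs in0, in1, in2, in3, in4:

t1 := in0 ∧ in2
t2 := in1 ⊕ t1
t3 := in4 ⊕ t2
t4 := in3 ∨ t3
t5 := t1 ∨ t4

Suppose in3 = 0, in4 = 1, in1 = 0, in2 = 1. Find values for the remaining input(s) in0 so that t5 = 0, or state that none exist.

no solution exists

With in3 = 0, in4 = 1, in1 = 0, in2 = 1 fixed, none of the 2 settings of in0 give t5 = 0.
For example, with in0=0:
t1 = in0 ∧ in2 = 0 ∧ 1 = 0
t2 = in1 ⊕ t1 = 0 ⊕ 0 = 0
t3 = in4 ⊕ t2 = 1 ⊕ 0 = 1
t4 = in3 ∨ t3 = 0 ∨ 1 = 1
t5 = t1 ∨ t4 = 0 ∨ 1 = 1
giving t5 = 1 ≠ 0.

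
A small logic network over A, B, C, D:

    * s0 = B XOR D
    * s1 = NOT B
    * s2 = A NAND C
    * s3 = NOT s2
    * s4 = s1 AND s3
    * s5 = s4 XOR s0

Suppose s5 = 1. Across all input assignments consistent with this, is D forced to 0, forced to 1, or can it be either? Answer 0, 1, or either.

Both values of D occur among assignments with s5 = 1:
  D=0: A=0, B=1, C=0, D=0
  D=1: A=0, B=0, C=0, D=1

either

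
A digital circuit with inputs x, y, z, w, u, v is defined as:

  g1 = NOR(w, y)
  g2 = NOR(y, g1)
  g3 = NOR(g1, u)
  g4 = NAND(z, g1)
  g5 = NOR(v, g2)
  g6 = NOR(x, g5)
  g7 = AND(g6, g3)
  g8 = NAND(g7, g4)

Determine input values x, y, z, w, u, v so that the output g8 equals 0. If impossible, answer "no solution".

x=0, y=1, z=1, w=0, u=0, v=1

g8 = NAND(g7, g4) must be 0, so both g7 = 1 and g4 = 1.
g7 = AND(g6, g3) must be 1, so both g6 = 1 and g3 = 1.
g4 = NAND(z, g1) must be 1, so at least one of z, g1 is 0.
Check with x=0, y=1, z=1, w=0, u=0, v=1:
g1 = NOR(w, y) = NOR(0, 1) = 0
g2 = NOR(y, g1) = NOR(1, 0) = 0
g3 = NOR(g1, u) = NOR(0, 0) = 1
g4 = NAND(z, g1) = NAND(1, 0) = 1
g5 = NOR(v, g2) = NOR(1, 0) = 0
g6 = NOR(x, g5) = NOR(0, 0) = 1
g7 = AND(g6, g3) = AND(1, 1) = 1
g8 = NAND(g7, g4) = NAND(1, 1) = 0
So g8 = 0 as required.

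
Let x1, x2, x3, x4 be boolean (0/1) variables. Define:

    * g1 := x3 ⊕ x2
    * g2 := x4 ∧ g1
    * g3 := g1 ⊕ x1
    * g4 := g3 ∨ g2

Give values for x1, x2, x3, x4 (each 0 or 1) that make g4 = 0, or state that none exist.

g4 = g3 ∨ g2 must be 0, so both g3 = 0 and g2 = 0.
Check with x1=0, x2=0, x3=0, x4=1:
g1 = x3 ⊕ x2 = 0 ⊕ 0 = 0
g2 = x4 ∧ g1 = 1 ∧ 0 = 0
g3 = g1 ⊕ x1 = 0 ⊕ 0 = 0
g4 = g3 ∨ g2 = 0 ∨ 0 = 0
So g4 = 0 as required.

x1=0, x2=0, x3=0, x4=1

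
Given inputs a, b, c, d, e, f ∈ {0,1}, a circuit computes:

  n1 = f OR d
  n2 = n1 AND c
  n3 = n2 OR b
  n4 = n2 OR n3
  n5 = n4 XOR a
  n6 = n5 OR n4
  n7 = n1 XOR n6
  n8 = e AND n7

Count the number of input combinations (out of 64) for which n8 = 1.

n8 = e AND n7 must be 1, so both e = 1 and n7 = 1.
Enumerating the 64 input combinations, 9 give n8 = 1 and 55 give n8 = 0.

9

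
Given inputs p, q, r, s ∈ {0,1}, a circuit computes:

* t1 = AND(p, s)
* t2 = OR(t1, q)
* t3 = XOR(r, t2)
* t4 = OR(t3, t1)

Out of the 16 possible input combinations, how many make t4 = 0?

t4 = OR(t3, t1) must be 0, so both t3 = 0 and t1 = 0.
t3 = XOR(r, t2) must be 0, so r and t2 are equal.
t1 = AND(p, s) must be 0, so at least one of p, s is 0.
Satisfying assignments:
  p=0, q=0, r=0, s=0
  p=0, q=0, r=0, s=1
  p=0, q=1, r=1, s=0
  p=0, q=1, r=1, s=1
  p=1, q=0, r=0, s=0
  p=1, q=1, r=1, s=0

6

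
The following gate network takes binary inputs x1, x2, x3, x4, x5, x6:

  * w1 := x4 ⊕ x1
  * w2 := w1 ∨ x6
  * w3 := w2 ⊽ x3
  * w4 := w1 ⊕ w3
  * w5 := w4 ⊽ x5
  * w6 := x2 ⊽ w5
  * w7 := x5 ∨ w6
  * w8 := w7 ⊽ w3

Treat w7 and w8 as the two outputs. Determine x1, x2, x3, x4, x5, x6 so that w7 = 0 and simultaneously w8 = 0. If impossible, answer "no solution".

Check with x1=0, x2=1, x3=0, x4=0, x5=0, x6=0:
w1 = x4 ⊕ x1 = 0 ⊕ 0 = 0
w2 = w1 ∨ x6 = 0 ∨ 0 = 0
w3 = w2 ⊽ x3 = 0 ⊽ 0 = 1
w4 = w1 ⊕ w3 = 0 ⊕ 1 = 1
w5 = w4 ⊽ x5 = 1 ⊽ 0 = 0
w6 = x2 ⊽ w5 = 1 ⊽ 0 = 0
w7 = x5 ∨ w6 = 0 ∨ 0 = 0
w8 = w7 ⊽ w3 = 0 ⊽ 1 = 0
So w7 = 0 and w8 = 0.

x1=0, x2=1, x3=0, x4=0, x5=0, x6=0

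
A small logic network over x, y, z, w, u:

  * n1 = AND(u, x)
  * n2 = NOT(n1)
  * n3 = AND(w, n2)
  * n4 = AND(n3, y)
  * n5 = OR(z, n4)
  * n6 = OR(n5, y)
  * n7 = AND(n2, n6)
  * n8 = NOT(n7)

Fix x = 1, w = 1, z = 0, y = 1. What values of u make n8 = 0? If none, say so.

u=0

Check with x = 1, w = 1, z = 0, y = 1 and u=0:
n1 = AND(u, x) = AND(0, 1) = 0
n2 = NOT(n1) = NOT 0 = 1
n3 = AND(w, n2) = AND(1, 1) = 1
n4 = AND(n3, y) = AND(1, 1) = 1
n5 = OR(z, n4) = OR(0, 1) = 1
n6 = OR(n5, y) = OR(1, 1) = 1
n7 = AND(n2, n6) = AND(1, 1) = 1
n8 = NOT(n7) = NOT 1 = 0
So n8 = 0.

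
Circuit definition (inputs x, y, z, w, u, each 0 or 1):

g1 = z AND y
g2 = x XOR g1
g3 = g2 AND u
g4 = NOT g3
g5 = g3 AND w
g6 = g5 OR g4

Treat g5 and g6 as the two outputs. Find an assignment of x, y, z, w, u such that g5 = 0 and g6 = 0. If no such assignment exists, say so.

x=1, y=1, z=0, w=0, u=1

Check with x=1, y=1, z=0, w=0, u=1:
g1 = z AND y = 0 AND 1 = 0
g2 = x XOR g1 = 1 XOR 0 = 1
g3 = g2 AND u = 1 AND 1 = 1
g4 = NOT g3 = NOT 1 = 0
g5 = g3 AND w = 1 AND 0 = 0
g6 = g5 OR g4 = 0 OR 0 = 0
So g5 = 0 and g6 = 0.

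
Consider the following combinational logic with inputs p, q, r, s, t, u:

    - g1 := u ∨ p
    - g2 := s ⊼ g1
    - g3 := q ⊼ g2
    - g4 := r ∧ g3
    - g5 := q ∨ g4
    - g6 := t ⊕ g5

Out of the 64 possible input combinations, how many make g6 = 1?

g6 = t ⊕ g5 must be 1, so t and g5 differ.
Enumerating the 64 input combinations, 32 give g6 = 1 and 32 give g6 = 0.

32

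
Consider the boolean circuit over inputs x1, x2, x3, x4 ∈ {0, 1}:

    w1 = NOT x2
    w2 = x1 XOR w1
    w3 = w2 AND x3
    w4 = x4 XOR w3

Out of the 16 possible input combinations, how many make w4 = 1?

w4 = x4 XOR w3 must be 1, so x4 and w3 differ.
Enumerating the 16 input combinations, 8 give w4 = 1 and 8 give w4 = 0.

8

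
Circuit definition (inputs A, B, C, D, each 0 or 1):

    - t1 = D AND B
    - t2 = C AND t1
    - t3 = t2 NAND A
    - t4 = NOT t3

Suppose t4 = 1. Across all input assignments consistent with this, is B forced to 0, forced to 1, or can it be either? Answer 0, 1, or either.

1

t4 = NOT t3 must be 1, so t3 = 0.
t3 = t2 NAND A must be 0, so both t2 = 1 and A = 1.
t2 = C AND t1 must be 1, so both C = 1 and t1 = 1.
Every assignment with t4 = 1 has B = 1; there are 1 such assignment(s).
  A=1, B=1, C=1, D=1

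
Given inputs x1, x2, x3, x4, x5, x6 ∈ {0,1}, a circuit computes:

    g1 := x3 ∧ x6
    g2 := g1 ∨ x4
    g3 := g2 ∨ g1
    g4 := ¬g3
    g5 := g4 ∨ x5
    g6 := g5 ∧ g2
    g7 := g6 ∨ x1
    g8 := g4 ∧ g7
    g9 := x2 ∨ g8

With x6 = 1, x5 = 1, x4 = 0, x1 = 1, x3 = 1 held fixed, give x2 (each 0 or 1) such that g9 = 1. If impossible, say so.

g9 = x2 ∨ g8 must be 1, so at least one of x2, g8 is 1.
Check with x6 = 1, x5 = 1, x4 = 0, x1 = 1, x3 = 1 and x2=1:
g1 = x3 ∧ x6 = 1 ∧ 1 = 1
g2 = g1 ∨ x4 = 1 ∨ 0 = 1
g3 = g2 ∨ g1 = 1 ∨ 1 = 1
g4 = ¬g3 = ¬1 = 0
g5 = g4 ∨ x5 = 0 ∨ 1 = 1
g6 = g5 ∧ g2 = 1 ∧ 1 = 1
g7 = g6 ∨ x1 = 1 ∨ 1 = 1
g8 = g4 ∧ g7 = 0 ∧ 1 = 0
g9 = x2 ∨ g8 = 1 ∨ 0 = 1
So g9 = 1.

x2=1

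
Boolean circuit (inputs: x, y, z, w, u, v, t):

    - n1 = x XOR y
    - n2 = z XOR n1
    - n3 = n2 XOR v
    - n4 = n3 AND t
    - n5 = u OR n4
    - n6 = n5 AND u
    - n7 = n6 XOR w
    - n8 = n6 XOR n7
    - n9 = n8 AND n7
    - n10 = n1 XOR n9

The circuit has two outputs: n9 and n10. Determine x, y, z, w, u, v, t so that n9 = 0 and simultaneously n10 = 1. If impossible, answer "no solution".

Check with x=1 y=0 z=1 w=0 u=0 v=0 t=1:
n1 = x XOR y = 1 XOR 0 = 1
n2 = z XOR n1 = 1 XOR 1 = 0
n3 = n2 XOR v = 0 XOR 0 = 0
n4 = n3 AND t = 0 AND 1 = 0
n5 = u OR n4 = 0 OR 0 = 0
n6 = n5 AND u = 0 AND 0 = 0
n7 = n6 XOR w = 0 XOR 0 = 0
n8 = n6 XOR n7 = 0 XOR 0 = 0
n9 = n8 AND n7 = 0 AND 0 = 0
n10 = n1 XOR n9 = 1 XOR 0 = 1
So n9 = 0 and n10 = 1.

x=1 y=0 z=1 w=0 u=0 v=0 t=1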